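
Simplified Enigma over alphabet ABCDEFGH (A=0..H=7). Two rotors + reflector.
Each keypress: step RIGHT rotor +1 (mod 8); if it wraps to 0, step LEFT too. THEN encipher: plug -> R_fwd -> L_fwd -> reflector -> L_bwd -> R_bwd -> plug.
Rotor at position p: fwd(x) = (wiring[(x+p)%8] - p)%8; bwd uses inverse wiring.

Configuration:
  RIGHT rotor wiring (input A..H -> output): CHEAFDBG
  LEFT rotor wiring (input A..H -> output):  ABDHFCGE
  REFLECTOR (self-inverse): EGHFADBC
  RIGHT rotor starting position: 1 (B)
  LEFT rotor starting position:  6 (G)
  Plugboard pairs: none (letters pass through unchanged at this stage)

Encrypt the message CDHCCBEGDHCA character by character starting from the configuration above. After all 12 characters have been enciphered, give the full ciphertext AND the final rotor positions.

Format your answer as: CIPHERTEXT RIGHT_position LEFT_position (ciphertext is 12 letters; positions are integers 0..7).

Char 1 ('C'): step: R->2, L=6; C->plug->C->R->D->L->D->refl->F->L'->E->R'->F->plug->F
Char 2 ('D'): step: R->3, L=6; D->plug->D->R->G->L->H->refl->C->L'->C->R'->B->plug->B
Char 3 ('H'): step: R->4, L=6; H->plug->H->R->E->L->F->refl->D->L'->D->R'->F->plug->F
Char 4 ('C'): step: R->5, L=6; C->plug->C->R->B->L->G->refl->B->L'->F->R'->D->plug->D
Char 5 ('C'): step: R->6, L=6; C->plug->C->R->E->L->F->refl->D->L'->D->R'->A->plug->A
Char 6 ('B'): step: R->7, L=6; B->plug->B->R->D->L->D->refl->F->L'->E->R'->G->plug->G
Char 7 ('E'): step: R->0, L->7 (L advanced); E->plug->E->R->F->L->G->refl->B->L'->B->R'->G->plug->G
Char 8 ('G'): step: R->1, L=7; G->plug->G->R->F->L->G->refl->B->L'->B->R'->H->plug->H
Char 9 ('D'): step: R->2, L=7; D->plug->D->R->B->L->B->refl->G->L'->F->R'->H->plug->H
Char 10 ('H'): step: R->3, L=7; H->plug->H->R->B->L->B->refl->G->L'->F->R'->A->plug->A
Char 11 ('C'): step: R->4, L=7; C->plug->C->R->F->L->G->refl->B->L'->B->R'->A->plug->A
Char 12 ('A'): step: R->5, L=7; A->plug->A->R->G->L->D->refl->F->L'->A->R'->H->plug->H
Final: ciphertext=FBFDAGGHHAAH, RIGHT=5, LEFT=7

Answer: FBFDAGGHHAAH 5 7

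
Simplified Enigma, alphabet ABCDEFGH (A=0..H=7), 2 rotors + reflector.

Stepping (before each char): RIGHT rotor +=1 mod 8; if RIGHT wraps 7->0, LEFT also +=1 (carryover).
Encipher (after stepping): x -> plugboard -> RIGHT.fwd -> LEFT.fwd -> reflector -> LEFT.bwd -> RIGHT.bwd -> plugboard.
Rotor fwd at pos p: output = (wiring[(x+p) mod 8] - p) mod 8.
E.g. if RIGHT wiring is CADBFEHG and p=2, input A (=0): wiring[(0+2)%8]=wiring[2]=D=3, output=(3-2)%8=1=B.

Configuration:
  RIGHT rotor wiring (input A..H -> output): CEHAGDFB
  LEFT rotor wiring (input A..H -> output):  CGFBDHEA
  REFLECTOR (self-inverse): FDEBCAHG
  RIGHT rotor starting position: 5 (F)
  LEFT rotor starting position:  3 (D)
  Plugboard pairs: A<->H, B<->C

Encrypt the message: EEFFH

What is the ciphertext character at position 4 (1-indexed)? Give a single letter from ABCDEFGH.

Char 1 ('E'): step: R->6, L=3; E->plug->E->R->B->L->A->refl->F->L'->E->R'->C->plug->B
Char 2 ('E'): step: R->7, L=3; E->plug->E->R->B->L->A->refl->F->L'->E->R'->G->plug->G
Char 3 ('F'): step: R->0, L->4 (L advanced); F->plug->F->R->D->L->E->refl->C->L'->F->R'->G->plug->G
Char 4 ('F'): step: R->1, L=4; F->plug->F->R->E->L->G->refl->H->L'->A->R'->G->plug->G

G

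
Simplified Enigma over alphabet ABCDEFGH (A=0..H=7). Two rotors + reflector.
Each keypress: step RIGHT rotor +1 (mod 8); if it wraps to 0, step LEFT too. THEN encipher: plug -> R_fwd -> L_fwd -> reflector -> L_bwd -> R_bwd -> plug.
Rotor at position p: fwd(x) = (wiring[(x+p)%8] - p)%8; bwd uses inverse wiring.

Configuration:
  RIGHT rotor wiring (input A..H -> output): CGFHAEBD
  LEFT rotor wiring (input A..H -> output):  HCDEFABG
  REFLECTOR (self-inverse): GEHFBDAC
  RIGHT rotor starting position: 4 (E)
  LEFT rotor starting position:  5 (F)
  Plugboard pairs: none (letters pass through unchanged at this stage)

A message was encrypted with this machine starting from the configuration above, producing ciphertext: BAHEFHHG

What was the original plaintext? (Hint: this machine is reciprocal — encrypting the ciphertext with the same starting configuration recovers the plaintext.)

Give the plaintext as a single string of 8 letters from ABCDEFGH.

Char 1 ('B'): step: R->5, L=5; B->plug->B->R->E->L->F->refl->D->L'->A->R'->F->plug->F
Char 2 ('A'): step: R->6, L=5; A->plug->A->R->D->L->C->refl->H->L'->G->R'->H->plug->H
Char 3 ('H'): step: R->7, L=5; H->plug->H->R->C->L->B->refl->E->L'->B->R'->F->plug->F
Char 4 ('E'): step: R->0, L->6 (L advanced); E->plug->E->R->A->L->D->refl->F->L'->E->R'->F->plug->F
Char 5 ('F'): step: R->1, L=6; F->plug->F->R->A->L->D->refl->F->L'->E->R'->B->plug->B
Char 6 ('H'): step: R->2, L=6; H->plug->H->R->E->L->F->refl->D->L'->A->R'->G->plug->G
Char 7 ('H'): step: R->3, L=6; H->plug->H->R->C->L->B->refl->E->L'->D->R'->G->plug->G
Char 8 ('G'): step: R->4, L=6; G->plug->G->R->B->L->A->refl->G->L'->F->R'->C->plug->C

Answer: FHFFBGGC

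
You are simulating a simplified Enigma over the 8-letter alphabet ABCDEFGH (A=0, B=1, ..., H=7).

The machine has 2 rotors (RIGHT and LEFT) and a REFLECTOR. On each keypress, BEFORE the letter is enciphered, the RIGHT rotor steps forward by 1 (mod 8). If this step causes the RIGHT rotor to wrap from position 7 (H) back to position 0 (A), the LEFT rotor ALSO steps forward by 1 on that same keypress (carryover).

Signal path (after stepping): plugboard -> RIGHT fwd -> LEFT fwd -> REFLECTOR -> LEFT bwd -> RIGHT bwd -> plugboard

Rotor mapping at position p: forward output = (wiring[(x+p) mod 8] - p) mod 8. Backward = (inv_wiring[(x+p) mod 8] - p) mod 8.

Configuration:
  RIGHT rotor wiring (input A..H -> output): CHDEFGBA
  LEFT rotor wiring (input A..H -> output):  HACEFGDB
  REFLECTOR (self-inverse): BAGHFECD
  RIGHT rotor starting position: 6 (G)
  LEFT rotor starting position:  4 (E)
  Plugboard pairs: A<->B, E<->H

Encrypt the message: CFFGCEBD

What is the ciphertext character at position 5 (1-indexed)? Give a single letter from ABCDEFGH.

Char 1 ('C'): step: R->7, L=4; C->plug->C->R->A->L->B->refl->A->L'->H->R'->G->plug->G
Char 2 ('F'): step: R->0, L->5 (L advanced); F->plug->F->R->G->L->H->refl->D->L'->E->R'->D->plug->D
Char 3 ('F'): step: R->1, L=5; F->plug->F->R->A->L->B->refl->A->L'->H->R'->G->plug->G
Char 4 ('G'): step: R->2, L=5; G->plug->G->R->A->L->B->refl->A->L'->H->R'->E->plug->H
Char 5 ('C'): step: R->3, L=5; C->plug->C->R->D->L->C->refl->G->L'->B->R'->A->plug->B

B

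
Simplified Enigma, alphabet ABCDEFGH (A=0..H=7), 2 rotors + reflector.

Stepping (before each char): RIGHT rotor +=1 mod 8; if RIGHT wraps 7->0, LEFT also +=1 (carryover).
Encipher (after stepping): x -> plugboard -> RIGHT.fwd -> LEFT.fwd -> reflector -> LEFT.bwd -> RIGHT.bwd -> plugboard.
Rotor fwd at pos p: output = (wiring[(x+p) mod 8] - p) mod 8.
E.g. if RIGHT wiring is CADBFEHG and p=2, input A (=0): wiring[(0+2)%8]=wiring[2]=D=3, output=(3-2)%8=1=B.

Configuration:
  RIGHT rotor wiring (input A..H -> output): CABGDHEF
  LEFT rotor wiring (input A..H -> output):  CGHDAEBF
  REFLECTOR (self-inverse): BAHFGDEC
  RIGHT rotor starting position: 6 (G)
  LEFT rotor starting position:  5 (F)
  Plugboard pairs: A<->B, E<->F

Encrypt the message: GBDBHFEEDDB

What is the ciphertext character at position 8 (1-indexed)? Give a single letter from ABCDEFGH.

Char 1 ('G'): step: R->7, L=5; G->plug->G->R->A->L->H->refl->C->L'->F->R'->H->plug->H
Char 2 ('B'): step: R->0, L->6 (L advanced); B->plug->A->R->C->L->E->refl->G->L'->H->R'->F->plug->E
Char 3 ('D'): step: R->1, L=6; D->plug->D->R->C->L->E->refl->G->L'->H->R'->A->plug->B
Char 4 ('B'): step: R->2, L=6; B->plug->A->R->H->L->G->refl->E->L'->C->R'->E->plug->F
Char 5 ('H'): step: R->3, L=6; H->plug->H->R->G->L->C->refl->H->L'->B->R'->D->plug->D
Char 6 ('F'): step: R->4, L=6; F->plug->E->R->G->L->C->refl->H->L'->B->R'->D->plug->D
Char 7 ('E'): step: R->5, L=6; E->plug->F->R->E->L->B->refl->A->L'->D->R'->E->plug->F
Char 8 ('E'): step: R->6, L=6; E->plug->F->R->A->L->D->refl->F->L'->F->R'->G->plug->G

G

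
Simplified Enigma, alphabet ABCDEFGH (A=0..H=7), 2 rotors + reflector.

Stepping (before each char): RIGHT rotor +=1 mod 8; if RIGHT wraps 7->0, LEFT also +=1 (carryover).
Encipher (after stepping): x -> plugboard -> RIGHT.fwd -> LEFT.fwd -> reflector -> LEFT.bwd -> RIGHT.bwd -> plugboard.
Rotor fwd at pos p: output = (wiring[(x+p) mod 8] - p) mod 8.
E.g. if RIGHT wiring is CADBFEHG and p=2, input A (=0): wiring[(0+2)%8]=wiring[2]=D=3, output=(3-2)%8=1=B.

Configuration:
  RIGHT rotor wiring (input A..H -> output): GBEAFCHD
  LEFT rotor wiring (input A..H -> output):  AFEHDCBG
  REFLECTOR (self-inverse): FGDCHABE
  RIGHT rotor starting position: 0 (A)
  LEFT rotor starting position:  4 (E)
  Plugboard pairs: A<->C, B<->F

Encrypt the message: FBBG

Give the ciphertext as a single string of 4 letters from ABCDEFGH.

Answer: AEAH

Derivation:
Char 1 ('F'): step: R->1, L=4; F->plug->B->R->D->L->C->refl->D->L'->H->R'->C->plug->A
Char 2 ('B'): step: R->2, L=4; B->plug->F->R->B->L->G->refl->B->L'->F->R'->E->plug->E
Char 3 ('B'): step: R->3, L=4; B->plug->F->R->D->L->C->refl->D->L'->H->R'->C->plug->A
Char 4 ('G'): step: R->4, L=4; G->plug->G->R->A->L->H->refl->E->L'->E->R'->H->plug->H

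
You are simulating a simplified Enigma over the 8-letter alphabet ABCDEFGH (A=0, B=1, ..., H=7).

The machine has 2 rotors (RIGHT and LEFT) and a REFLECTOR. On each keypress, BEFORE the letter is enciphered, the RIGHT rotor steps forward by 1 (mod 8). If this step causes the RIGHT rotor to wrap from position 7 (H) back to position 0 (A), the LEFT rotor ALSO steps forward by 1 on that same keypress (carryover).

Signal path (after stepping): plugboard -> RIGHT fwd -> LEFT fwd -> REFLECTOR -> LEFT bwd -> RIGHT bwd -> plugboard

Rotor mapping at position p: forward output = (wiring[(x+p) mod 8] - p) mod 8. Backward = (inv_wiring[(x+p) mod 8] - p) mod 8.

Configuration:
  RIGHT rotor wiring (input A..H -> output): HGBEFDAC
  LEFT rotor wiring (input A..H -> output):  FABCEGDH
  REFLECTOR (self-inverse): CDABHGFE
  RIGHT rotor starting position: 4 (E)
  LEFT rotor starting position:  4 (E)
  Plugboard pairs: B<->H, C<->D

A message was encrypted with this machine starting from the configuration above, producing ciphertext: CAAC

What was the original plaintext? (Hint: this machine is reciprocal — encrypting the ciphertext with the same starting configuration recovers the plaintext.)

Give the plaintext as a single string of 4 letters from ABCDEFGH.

Char 1 ('C'): step: R->5, L=4; C->plug->D->R->C->L->H->refl->E->L'->F->R'->C->plug->D
Char 2 ('A'): step: R->6, L=4; A->plug->A->R->C->L->H->refl->E->L'->F->R'->H->plug->B
Char 3 ('A'): step: R->7, L=4; A->plug->A->R->D->L->D->refl->B->L'->E->R'->G->plug->G
Char 4 ('C'): step: R->0, L->5 (L advanced); C->plug->D->R->E->L->D->refl->B->L'->A->R'->G->plug->G

Answer: DBGG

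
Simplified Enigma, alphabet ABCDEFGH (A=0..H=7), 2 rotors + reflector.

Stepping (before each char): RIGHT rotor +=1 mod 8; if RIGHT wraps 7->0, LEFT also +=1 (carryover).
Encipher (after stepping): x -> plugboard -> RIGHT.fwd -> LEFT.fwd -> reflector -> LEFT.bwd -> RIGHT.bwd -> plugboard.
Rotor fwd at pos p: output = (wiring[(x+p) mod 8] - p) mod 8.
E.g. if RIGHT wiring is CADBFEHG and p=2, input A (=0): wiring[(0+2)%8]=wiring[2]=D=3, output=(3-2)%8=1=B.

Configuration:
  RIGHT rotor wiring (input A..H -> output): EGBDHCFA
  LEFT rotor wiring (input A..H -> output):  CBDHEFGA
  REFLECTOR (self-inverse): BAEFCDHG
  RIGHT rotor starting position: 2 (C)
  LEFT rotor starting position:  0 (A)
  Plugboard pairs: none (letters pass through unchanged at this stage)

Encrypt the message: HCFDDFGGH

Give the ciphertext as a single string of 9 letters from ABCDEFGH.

Answer: GHBHBBBFD

Derivation:
Char 1 ('H'): step: R->3, L=0; H->plug->H->R->G->L->G->refl->H->L'->D->R'->G->plug->G
Char 2 ('C'): step: R->4, L=0; C->plug->C->R->B->L->B->refl->A->L'->H->R'->H->plug->H
Char 3 ('F'): step: R->5, L=0; F->plug->F->R->E->L->E->refl->C->L'->A->R'->B->plug->B
Char 4 ('D'): step: R->6, L=0; D->plug->D->R->A->L->C->refl->E->L'->E->R'->H->plug->H
Char 5 ('D'): step: R->7, L=0; D->plug->D->R->C->L->D->refl->F->L'->F->R'->B->plug->B
Char 6 ('F'): step: R->0, L->1 (L advanced); F->plug->F->R->C->L->G->refl->H->L'->G->R'->B->plug->B
Char 7 ('G'): step: R->1, L=1; G->plug->G->R->H->L->B->refl->A->L'->A->R'->B->plug->B
Char 8 ('G'): step: R->2, L=1; G->plug->G->R->C->L->G->refl->H->L'->G->R'->F->plug->F
Char 9 ('H'): step: R->3, L=1; H->plug->H->R->G->L->H->refl->G->L'->C->R'->D->plug->D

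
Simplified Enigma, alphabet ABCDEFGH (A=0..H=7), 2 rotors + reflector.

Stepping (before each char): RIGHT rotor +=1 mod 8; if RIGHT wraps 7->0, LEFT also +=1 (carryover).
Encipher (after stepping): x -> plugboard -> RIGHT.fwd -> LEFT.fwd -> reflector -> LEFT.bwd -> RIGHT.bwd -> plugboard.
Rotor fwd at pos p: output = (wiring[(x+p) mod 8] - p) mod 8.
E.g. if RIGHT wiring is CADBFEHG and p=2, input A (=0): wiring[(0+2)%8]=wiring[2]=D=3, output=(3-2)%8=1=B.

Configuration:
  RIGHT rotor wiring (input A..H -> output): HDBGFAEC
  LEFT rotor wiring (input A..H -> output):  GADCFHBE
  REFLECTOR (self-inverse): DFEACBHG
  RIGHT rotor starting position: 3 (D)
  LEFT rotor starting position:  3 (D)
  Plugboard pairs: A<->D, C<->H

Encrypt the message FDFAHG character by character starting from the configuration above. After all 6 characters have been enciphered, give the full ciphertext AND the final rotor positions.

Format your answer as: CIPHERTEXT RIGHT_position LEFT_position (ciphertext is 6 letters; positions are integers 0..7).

Char 1 ('F'): step: R->4, L=3; F->plug->F->R->H->L->A->refl->D->L'->F->R'->G->plug->G
Char 2 ('D'): step: R->5, L=3; D->plug->A->R->D->L->G->refl->H->L'->A->R'->H->plug->C
Char 3 ('F'): step: R->6, L=3; F->plug->F->R->A->L->H->refl->G->L'->D->R'->E->plug->E
Char 4 ('A'): step: R->7, L=3; A->plug->D->R->C->L->E->refl->C->L'->B->R'->G->plug->G
Char 5 ('H'): step: R->0, L->4 (L advanced); H->plug->C->R->B->L->D->refl->A->L'->D->R'->B->plug->B
Char 6 ('G'): step: R->1, L=4; G->plug->G->R->B->L->D->refl->A->L'->D->R'->F->plug->F
Final: ciphertext=GCEGBF, RIGHT=1, LEFT=4

Answer: GCEGBF 1 4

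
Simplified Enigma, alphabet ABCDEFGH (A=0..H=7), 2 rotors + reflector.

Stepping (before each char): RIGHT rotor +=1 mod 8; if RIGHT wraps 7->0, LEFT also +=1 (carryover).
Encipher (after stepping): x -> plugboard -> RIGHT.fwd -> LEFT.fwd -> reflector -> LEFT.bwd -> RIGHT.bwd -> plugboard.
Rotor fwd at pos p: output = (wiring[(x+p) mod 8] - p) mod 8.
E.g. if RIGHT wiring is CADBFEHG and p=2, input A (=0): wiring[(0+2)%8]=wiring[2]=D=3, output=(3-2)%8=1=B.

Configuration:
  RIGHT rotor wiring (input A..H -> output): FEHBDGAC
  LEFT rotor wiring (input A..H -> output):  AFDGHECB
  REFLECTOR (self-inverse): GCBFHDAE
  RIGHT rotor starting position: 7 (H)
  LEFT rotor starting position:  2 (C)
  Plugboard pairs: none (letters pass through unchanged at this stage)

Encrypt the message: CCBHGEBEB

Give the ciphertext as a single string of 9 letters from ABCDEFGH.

Answer: BEDEEGCBF

Derivation:
Char 1 ('C'): step: R->0, L->3 (L advanced); C->plug->C->R->H->L->A->refl->G->L'->E->R'->B->plug->B
Char 2 ('C'): step: R->1, L=3; C->plug->C->R->A->L->D->refl->F->L'->F->R'->E->plug->E
Char 3 ('B'): step: R->2, L=3; B->plug->B->R->H->L->A->refl->G->L'->E->R'->D->plug->D
Char 4 ('H'): step: R->3, L=3; H->plug->H->R->E->L->G->refl->A->L'->H->R'->E->plug->E
Char 5 ('G'): step: R->4, L=3; G->plug->G->R->D->L->H->refl->E->L'->B->R'->E->plug->E
Char 6 ('E'): step: R->5, L=3; E->plug->E->R->H->L->A->refl->G->L'->E->R'->G->plug->G
Char 7 ('B'): step: R->6, L=3; B->plug->B->R->E->L->G->refl->A->L'->H->R'->C->plug->C
Char 8 ('E'): step: R->7, L=3; E->plug->E->R->C->L->B->refl->C->L'->G->R'->B->plug->B
Char 9 ('B'): step: R->0, L->4 (L advanced); B->plug->B->R->E->L->E->refl->H->L'->G->R'->F->plug->F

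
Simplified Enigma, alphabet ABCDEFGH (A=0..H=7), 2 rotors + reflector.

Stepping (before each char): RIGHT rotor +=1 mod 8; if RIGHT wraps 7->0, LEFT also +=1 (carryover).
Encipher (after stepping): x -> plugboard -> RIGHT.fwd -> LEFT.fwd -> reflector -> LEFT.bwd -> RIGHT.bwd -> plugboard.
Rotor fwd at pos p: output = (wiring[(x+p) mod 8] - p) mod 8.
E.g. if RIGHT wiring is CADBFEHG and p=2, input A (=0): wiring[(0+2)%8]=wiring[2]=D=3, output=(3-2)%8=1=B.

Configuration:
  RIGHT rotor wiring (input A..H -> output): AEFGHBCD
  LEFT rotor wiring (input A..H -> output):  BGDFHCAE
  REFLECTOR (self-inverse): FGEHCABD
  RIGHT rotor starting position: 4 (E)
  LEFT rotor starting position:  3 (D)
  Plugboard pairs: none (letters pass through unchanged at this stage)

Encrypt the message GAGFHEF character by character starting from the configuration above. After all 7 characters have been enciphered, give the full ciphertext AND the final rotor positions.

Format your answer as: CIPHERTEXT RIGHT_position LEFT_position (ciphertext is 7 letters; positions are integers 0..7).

Answer: FBDEFGH 3 4

Derivation:
Char 1 ('G'): step: R->5, L=3; G->plug->G->R->B->L->E->refl->C->L'->A->R'->F->plug->F
Char 2 ('A'): step: R->6, L=3; A->plug->A->R->E->L->B->refl->G->L'->F->R'->B->plug->B
Char 3 ('G'): step: R->7, L=3; G->plug->G->R->C->L->H->refl->D->L'->G->R'->D->plug->D
Char 4 ('F'): step: R->0, L->4 (L advanced); F->plug->F->R->B->L->G->refl->B->L'->H->R'->E->plug->E
Char 5 ('H'): step: R->1, L=4; H->plug->H->R->H->L->B->refl->G->L'->B->R'->F->plug->F
Char 6 ('E'): step: R->2, L=4; E->plug->E->R->A->L->D->refl->H->L'->G->R'->G->plug->G
Char 7 ('F'): step: R->3, L=4; F->plug->F->R->F->L->C->refl->E->L'->C->R'->H->plug->H
Final: ciphertext=FBDEFGH, RIGHT=3, LEFT=4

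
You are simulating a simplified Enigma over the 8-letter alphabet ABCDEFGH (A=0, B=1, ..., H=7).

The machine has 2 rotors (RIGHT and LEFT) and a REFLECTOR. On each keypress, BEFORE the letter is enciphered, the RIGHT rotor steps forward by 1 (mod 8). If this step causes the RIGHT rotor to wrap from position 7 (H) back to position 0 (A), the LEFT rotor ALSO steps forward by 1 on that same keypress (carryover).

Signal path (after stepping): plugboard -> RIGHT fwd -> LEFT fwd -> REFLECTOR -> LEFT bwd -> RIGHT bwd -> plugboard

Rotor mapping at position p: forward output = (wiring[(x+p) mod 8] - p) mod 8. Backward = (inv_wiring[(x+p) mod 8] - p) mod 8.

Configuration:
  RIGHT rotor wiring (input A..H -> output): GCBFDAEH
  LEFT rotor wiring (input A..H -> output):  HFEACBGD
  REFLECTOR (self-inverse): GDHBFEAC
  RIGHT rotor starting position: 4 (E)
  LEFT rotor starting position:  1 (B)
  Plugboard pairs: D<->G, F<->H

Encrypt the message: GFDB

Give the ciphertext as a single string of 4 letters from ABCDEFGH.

Answer: AACC

Derivation:
Char 1 ('G'): step: R->5, L=1; G->plug->D->R->B->L->D->refl->B->L'->D->R'->A->plug->A
Char 2 ('F'): step: R->6, L=1; F->plug->H->R->C->L->H->refl->C->L'->G->R'->A->plug->A
Char 3 ('D'): step: R->7, L=1; D->plug->G->R->B->L->D->refl->B->L'->D->R'->C->plug->C
Char 4 ('B'): step: R->0, L->2 (L advanced); B->plug->B->R->C->L->A->refl->G->L'->B->R'->C->plug->C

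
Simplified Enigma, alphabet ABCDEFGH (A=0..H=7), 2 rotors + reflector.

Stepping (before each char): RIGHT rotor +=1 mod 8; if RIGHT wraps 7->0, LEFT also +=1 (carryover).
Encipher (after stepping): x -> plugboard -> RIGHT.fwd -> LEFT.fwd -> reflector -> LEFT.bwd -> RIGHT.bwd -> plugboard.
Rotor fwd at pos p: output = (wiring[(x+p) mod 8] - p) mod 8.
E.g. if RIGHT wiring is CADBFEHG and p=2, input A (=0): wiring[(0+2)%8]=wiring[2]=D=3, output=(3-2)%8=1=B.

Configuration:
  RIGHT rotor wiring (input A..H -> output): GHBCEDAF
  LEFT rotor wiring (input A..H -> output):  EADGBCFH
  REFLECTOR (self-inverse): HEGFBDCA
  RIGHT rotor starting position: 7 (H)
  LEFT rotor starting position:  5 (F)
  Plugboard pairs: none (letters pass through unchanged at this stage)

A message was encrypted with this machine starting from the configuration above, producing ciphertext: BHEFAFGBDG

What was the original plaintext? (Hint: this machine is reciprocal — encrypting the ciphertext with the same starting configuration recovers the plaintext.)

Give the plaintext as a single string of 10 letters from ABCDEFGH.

Char 1 ('B'): step: R->0, L->6 (L advanced); B->plug->B->R->H->L->E->refl->B->L'->B->R'->C->plug->C
Char 2 ('H'): step: R->1, L=6; H->plug->H->R->F->L->A->refl->H->L'->A->R'->B->plug->B
Char 3 ('E'): step: R->2, L=6; E->plug->E->R->G->L->D->refl->F->L'->E->R'->G->plug->G
Char 4 ('F'): step: R->3, L=6; F->plug->F->R->D->L->C->refl->G->L'->C->R'->E->plug->E
Char 5 ('A'): step: R->4, L=6; A->plug->A->R->A->L->H->refl->A->L'->F->R'->G->plug->G
Char 6 ('F'): step: R->5, L=6; F->plug->F->R->E->L->F->refl->D->L'->G->R'->A->plug->A
Char 7 ('G'): step: R->6, L=6; G->plug->G->R->G->L->D->refl->F->L'->E->R'->F->plug->F
Char 8 ('B'): step: R->7, L=6; B->plug->B->R->H->L->E->refl->B->L'->B->R'->H->plug->H
Char 9 ('D'): step: R->0, L->7 (L advanced); D->plug->D->R->C->L->B->refl->E->L'->D->R'->F->plug->F
Char 10 ('G'): step: R->1, L=7; G->plug->G->R->E->L->H->refl->A->L'->A->R'->B->plug->B

Answer: CBGEGAFHFB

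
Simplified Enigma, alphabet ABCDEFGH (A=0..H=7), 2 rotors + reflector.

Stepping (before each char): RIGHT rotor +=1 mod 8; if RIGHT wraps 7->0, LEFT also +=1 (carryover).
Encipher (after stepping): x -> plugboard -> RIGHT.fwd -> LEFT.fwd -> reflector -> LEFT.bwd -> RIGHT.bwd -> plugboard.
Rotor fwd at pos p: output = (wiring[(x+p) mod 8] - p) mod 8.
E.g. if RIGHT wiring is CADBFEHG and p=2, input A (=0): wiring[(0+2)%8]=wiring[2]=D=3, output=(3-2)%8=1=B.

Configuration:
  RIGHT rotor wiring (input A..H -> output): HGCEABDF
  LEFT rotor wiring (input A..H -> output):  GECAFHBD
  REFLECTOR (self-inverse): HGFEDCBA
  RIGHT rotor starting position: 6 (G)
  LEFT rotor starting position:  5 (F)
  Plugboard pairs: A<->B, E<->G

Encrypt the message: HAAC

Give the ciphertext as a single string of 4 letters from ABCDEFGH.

Char 1 ('H'): step: R->7, L=5; H->plug->H->R->E->L->H->refl->A->L'->H->R'->C->plug->C
Char 2 ('A'): step: R->0, L->6 (L advanced); A->plug->B->R->G->L->H->refl->A->L'->C->R'->C->plug->C
Char 3 ('A'): step: R->1, L=6; A->plug->B->R->B->L->F->refl->C->L'->F->R'->A->plug->B
Char 4 ('C'): step: R->2, L=6; C->plug->C->R->G->L->H->refl->A->L'->C->R'->B->plug->A

Answer: CCBA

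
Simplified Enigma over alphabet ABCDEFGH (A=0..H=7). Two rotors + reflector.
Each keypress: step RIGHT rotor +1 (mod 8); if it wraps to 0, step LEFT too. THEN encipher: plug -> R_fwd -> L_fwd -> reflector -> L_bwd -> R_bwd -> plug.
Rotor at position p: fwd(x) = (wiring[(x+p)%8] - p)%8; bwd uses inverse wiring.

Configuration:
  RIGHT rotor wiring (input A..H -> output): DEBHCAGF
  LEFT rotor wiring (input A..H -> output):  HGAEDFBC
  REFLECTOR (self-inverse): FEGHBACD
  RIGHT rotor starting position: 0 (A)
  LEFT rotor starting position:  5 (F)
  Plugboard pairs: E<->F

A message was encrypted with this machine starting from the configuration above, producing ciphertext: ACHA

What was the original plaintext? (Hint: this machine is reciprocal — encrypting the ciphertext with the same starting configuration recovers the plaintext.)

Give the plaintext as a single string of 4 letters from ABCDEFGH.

Answer: FHCG

Derivation:
Char 1 ('A'): step: R->1, L=5; A->plug->A->R->D->L->C->refl->G->L'->H->R'->E->plug->F
Char 2 ('C'): step: R->2, L=5; C->plug->C->R->A->L->A->refl->F->L'->C->R'->H->plug->H
Char 3 ('H'): step: R->3, L=5; H->plug->H->R->G->L->H->refl->D->L'->F->R'->C->plug->C
Char 4 ('A'): step: R->4, L=5; A->plug->A->R->G->L->H->refl->D->L'->F->R'->G->plug->G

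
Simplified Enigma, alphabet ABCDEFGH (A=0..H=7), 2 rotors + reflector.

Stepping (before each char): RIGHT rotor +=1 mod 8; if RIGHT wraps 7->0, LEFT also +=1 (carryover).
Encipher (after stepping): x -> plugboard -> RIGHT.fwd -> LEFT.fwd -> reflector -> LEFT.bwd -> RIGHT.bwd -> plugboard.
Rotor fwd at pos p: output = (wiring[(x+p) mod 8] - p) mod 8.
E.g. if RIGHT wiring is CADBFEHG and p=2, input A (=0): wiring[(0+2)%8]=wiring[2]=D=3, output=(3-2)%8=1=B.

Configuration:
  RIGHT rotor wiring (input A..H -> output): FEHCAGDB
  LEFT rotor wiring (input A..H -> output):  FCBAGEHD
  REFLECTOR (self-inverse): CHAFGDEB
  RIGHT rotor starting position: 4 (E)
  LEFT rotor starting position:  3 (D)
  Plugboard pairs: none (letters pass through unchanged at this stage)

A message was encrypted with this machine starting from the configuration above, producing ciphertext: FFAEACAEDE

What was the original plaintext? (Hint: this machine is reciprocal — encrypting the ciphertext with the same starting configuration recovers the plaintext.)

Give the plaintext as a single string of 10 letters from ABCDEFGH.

Char 1 ('F'): step: R->5, L=3; F->plug->F->R->C->L->B->refl->H->L'->G->R'->B->plug->B
Char 2 ('F'): step: R->6, L=3; F->plug->F->R->E->L->A->refl->C->L'->F->R'->A->plug->A
Char 3 ('A'): step: R->7, L=3; A->plug->A->R->C->L->B->refl->H->L'->G->R'->B->plug->B
Char 4 ('E'): step: R->0, L->4 (L advanced); E->plug->E->R->A->L->C->refl->A->L'->B->R'->H->plug->H
Char 5 ('A'): step: R->1, L=4; A->plug->A->R->D->L->H->refl->B->L'->E->R'->H->plug->H
Char 6 ('C'): step: R->2, L=4; C->plug->C->R->G->L->F->refl->D->L'->C->R'->H->plug->H
Char 7 ('A'): step: R->3, L=4; A->plug->A->R->H->L->E->refl->G->L'->F->R'->B->plug->B
Char 8 ('E'): step: R->4, L=4; E->plug->E->R->B->L->A->refl->C->L'->A->R'->F->plug->F
Char 9 ('D'): step: R->5, L=4; D->plug->D->R->A->L->C->refl->A->L'->B->R'->A->plug->A
Char 10 ('E'): step: R->6, L=4; E->plug->E->R->B->L->A->refl->C->L'->A->R'->H->plug->H

Answer: BABHHHBFAH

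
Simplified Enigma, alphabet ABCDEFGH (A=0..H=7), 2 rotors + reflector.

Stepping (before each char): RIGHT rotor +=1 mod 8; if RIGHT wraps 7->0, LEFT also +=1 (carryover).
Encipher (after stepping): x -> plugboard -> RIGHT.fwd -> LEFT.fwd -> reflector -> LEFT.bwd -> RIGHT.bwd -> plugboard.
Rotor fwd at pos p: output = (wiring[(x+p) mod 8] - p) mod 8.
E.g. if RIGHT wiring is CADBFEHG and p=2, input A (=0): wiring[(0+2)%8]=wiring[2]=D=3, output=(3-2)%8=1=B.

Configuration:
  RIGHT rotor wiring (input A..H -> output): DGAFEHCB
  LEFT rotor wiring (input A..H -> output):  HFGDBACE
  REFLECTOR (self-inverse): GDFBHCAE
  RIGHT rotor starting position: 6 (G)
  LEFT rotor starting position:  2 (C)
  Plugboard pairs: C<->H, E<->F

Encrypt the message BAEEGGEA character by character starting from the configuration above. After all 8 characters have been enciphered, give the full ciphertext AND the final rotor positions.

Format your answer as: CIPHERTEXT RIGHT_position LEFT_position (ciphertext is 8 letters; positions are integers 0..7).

Answer: CDGCCFBE 6 3

Derivation:
Char 1 ('B'): step: R->7, L=2; B->plug->B->R->E->L->A->refl->G->L'->D->R'->H->plug->C
Char 2 ('A'): step: R->0, L->3 (L advanced); A->plug->A->R->D->L->H->refl->E->L'->F->R'->D->plug->D
Char 3 ('E'): step: R->1, L=3; E->plug->F->R->B->L->G->refl->A->L'->A->R'->G->plug->G
Char 4 ('E'): step: R->2, L=3; E->plug->F->R->H->L->D->refl->B->L'->E->R'->H->plug->C
Char 5 ('G'): step: R->3, L=3; G->plug->G->R->D->L->H->refl->E->L'->F->R'->H->plug->C
Char 6 ('G'): step: R->4, L=3; G->plug->G->R->E->L->B->refl->D->L'->H->R'->E->plug->F
Char 7 ('E'): step: R->5, L=3; E->plug->F->R->D->L->H->refl->E->L'->F->R'->B->plug->B
Char 8 ('A'): step: R->6, L=3; A->plug->A->R->E->L->B->refl->D->L'->H->R'->F->plug->E
Final: ciphertext=CDGCCFBE, RIGHT=6, LEFT=3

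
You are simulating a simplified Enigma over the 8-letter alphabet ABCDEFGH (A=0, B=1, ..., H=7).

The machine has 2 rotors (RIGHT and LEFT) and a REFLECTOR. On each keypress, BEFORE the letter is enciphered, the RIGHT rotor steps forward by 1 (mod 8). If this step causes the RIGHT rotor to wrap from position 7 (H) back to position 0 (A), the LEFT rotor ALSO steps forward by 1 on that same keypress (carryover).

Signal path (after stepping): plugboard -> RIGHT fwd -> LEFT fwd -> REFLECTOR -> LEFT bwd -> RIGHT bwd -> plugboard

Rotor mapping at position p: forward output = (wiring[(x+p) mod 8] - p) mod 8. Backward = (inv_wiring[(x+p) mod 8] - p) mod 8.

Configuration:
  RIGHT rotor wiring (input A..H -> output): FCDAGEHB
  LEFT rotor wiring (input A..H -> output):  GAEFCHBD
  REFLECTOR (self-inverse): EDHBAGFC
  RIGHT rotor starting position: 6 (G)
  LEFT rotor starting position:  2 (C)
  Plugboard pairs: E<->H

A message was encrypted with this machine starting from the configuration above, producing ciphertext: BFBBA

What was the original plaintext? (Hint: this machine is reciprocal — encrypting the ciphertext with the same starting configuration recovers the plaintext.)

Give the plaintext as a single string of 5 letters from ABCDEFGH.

Char 1 ('B'): step: R->7, L=2; B->plug->B->R->G->L->E->refl->A->L'->C->R'->A->plug->A
Char 2 ('F'): step: R->0, L->3 (L advanced); F->plug->F->R->E->L->A->refl->E->L'->C->R'->B->plug->B
Char 3 ('B'): step: R->1, L=3; B->plug->B->R->C->L->E->refl->A->L'->E->R'->H->plug->E
Char 4 ('B'): step: R->2, L=3; B->plug->B->R->G->L->F->refl->G->L'->D->R'->G->plug->G
Char 5 ('A'): step: R->3, L=3; A->plug->A->R->F->L->D->refl->B->L'->H->R'->G->plug->G

Answer: ABEGG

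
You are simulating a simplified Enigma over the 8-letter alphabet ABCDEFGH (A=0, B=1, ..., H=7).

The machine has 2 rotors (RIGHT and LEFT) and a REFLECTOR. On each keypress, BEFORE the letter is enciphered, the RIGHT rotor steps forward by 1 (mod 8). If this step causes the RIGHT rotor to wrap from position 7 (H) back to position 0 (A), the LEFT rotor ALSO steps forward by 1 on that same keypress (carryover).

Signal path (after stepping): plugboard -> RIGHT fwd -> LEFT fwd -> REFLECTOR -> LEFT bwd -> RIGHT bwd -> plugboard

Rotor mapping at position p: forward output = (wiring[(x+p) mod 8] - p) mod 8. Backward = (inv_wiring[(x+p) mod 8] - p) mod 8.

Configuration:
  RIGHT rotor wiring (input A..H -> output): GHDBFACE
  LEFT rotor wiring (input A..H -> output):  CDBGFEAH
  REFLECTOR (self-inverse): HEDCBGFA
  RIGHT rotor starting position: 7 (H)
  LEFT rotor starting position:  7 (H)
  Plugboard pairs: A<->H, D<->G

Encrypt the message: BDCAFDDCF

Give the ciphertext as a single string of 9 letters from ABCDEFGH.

Answer: HGDEBHBDA

Derivation:
Char 1 ('B'): step: R->0, L->0 (L advanced); B->plug->B->R->H->L->H->refl->A->L'->G->R'->A->plug->H
Char 2 ('D'): step: R->1, L=0; D->plug->G->R->D->L->G->refl->F->L'->E->R'->D->plug->G
Char 3 ('C'): step: R->2, L=0; C->plug->C->R->D->L->G->refl->F->L'->E->R'->G->plug->D
Char 4 ('A'): step: R->3, L=0; A->plug->H->R->A->L->C->refl->D->L'->B->R'->E->plug->E
Char 5 ('F'): step: R->4, L=0; F->plug->F->R->D->L->G->refl->F->L'->E->R'->B->plug->B
Char 6 ('D'): step: R->5, L=0; D->plug->G->R->E->L->F->refl->G->L'->D->R'->A->plug->H
Char 7 ('D'): step: R->6, L=0; D->plug->G->R->H->L->H->refl->A->L'->G->R'->B->plug->B
Char 8 ('C'): step: R->7, L=0; C->plug->C->R->A->L->C->refl->D->L'->B->R'->G->plug->D
Char 9 ('F'): step: R->0, L->1 (L advanced); F->plug->F->R->A->L->C->refl->D->L'->E->R'->H->plug->A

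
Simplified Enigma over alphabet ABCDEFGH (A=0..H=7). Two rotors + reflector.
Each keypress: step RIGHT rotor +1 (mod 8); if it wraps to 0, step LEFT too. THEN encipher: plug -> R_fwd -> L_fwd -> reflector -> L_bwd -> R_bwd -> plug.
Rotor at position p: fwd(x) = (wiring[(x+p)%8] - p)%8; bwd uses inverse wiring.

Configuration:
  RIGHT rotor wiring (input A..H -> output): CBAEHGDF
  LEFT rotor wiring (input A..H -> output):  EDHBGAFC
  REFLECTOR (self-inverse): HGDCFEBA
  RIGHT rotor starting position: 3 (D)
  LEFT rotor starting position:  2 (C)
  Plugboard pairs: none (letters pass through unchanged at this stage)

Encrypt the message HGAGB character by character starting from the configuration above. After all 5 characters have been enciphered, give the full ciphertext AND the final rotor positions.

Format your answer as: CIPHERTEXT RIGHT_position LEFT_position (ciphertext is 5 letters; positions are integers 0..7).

Char 1 ('H'): step: R->4, L=2; H->plug->H->R->A->L->F->refl->E->L'->C->R'->B->plug->B
Char 2 ('G'): step: R->5, L=2; G->plug->G->R->H->L->B->refl->G->L'->D->R'->F->plug->F
Char 3 ('A'): step: R->6, L=2; A->plug->A->R->F->L->A->refl->H->L'->B->R'->G->plug->G
Char 4 ('G'): step: R->7, L=2; G->plug->G->R->H->L->B->refl->G->L'->D->R'->B->plug->B
Char 5 ('B'): step: R->0, L->3 (L advanced); B->plug->B->R->B->L->D->refl->C->L'->D->R'->G->plug->G
Final: ciphertext=BFGBG, RIGHT=0, LEFT=3

Answer: BFGBG 0 3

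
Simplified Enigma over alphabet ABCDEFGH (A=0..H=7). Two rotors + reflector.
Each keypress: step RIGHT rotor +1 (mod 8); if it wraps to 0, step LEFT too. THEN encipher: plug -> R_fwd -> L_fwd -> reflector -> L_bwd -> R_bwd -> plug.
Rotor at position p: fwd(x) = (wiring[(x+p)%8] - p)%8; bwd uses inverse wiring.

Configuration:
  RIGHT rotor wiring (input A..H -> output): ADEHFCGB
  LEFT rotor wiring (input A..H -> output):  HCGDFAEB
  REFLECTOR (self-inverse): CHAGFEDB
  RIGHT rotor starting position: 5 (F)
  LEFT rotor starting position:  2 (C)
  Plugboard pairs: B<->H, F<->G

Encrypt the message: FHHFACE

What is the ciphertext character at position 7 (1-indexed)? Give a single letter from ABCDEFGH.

Char 1 ('F'): step: R->6, L=2; F->plug->G->R->H->L->A->refl->C->L'->E->R'->H->plug->B
Char 2 ('H'): step: R->7, L=2; H->plug->B->R->B->L->B->refl->H->L'->F->R'->D->plug->D
Char 3 ('H'): step: R->0, L->3 (L advanced); H->plug->B->R->D->L->B->refl->H->L'->G->R'->G->plug->F
Char 4 ('F'): step: R->1, L=3; F->plug->G->R->A->L->A->refl->C->L'->B->R'->E->plug->E
Char 5 ('A'): step: R->2, L=3; A->plug->A->R->C->L->F->refl->E->L'->F->R'->B->plug->H
Char 6 ('C'): step: R->3, L=3; C->plug->C->R->H->L->D->refl->G->L'->E->R'->A->plug->A
Char 7 ('E'): step: R->4, L=3; E->plug->E->R->E->L->G->refl->D->L'->H->R'->F->plug->G

G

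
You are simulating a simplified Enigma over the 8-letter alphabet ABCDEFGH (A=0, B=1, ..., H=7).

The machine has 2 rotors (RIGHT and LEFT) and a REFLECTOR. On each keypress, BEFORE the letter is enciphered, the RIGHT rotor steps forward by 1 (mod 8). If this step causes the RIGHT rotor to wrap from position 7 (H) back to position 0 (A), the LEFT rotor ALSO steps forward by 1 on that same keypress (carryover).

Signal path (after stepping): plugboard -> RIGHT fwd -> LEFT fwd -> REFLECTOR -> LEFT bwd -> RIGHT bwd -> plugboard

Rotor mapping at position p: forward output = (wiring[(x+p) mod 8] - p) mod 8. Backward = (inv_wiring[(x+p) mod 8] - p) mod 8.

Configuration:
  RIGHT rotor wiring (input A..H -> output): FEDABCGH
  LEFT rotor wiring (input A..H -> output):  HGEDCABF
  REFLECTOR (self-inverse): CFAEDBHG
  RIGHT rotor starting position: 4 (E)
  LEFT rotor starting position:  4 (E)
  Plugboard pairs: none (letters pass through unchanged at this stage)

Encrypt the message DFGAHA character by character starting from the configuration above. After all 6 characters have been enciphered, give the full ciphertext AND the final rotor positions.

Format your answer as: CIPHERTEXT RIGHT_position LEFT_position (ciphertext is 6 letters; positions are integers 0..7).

Answer: EGFGCD 2 5

Derivation:
Char 1 ('D'): step: R->5, L=4; D->plug->D->R->A->L->G->refl->H->L'->H->R'->E->plug->E
Char 2 ('F'): step: R->6, L=4; F->plug->F->R->C->L->F->refl->B->L'->D->R'->G->plug->G
Char 3 ('G'): step: R->7, L=4; G->plug->G->R->D->L->B->refl->F->L'->C->R'->F->plug->F
Char 4 ('A'): step: R->0, L->5 (L advanced); A->plug->A->R->F->L->H->refl->G->L'->G->R'->G->plug->G
Char 5 ('H'): step: R->1, L=5; H->plug->H->R->E->L->B->refl->F->L'->H->R'->C->plug->C
Char 6 ('A'): step: R->2, L=5; A->plug->A->R->B->L->E->refl->D->L'->A->R'->D->plug->D
Final: ciphertext=EGFGCD, RIGHT=2, LEFT=5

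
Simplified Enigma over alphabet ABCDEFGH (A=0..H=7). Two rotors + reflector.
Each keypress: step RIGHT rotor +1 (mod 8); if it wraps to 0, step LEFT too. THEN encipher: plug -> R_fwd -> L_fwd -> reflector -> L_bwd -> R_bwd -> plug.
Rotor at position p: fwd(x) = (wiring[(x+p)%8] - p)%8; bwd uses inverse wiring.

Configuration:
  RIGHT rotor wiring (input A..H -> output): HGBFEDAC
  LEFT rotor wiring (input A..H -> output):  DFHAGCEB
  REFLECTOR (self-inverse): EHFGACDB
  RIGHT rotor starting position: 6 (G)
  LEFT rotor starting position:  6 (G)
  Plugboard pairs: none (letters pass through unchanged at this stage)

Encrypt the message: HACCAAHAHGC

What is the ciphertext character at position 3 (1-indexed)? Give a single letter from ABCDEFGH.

Char 1 ('H'): step: R->7, L=6; H->plug->H->R->B->L->D->refl->G->L'->A->R'->B->plug->B
Char 2 ('A'): step: R->0, L->7 (L advanced); A->plug->A->R->H->L->F->refl->C->L'->A->R'->G->plug->G
Char 3 ('C'): step: R->1, L=7; C->plug->C->R->E->L->B->refl->H->L'->F->R'->A->plug->A

A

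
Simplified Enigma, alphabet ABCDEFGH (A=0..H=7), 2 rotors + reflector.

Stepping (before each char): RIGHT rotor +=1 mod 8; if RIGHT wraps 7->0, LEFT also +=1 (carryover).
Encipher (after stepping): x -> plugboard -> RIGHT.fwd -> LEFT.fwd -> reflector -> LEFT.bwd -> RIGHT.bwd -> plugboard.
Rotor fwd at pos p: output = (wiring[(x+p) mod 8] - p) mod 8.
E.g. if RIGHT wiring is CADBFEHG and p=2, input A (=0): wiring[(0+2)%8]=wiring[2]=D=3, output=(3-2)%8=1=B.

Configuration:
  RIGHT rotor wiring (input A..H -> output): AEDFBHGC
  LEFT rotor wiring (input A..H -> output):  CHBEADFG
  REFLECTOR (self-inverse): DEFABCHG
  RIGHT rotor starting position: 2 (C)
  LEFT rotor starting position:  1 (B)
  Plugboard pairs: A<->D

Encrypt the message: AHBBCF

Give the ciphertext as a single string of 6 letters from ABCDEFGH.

Answer: HCDAHE

Derivation:
Char 1 ('A'): step: R->3, L=1; A->plug->D->R->D->L->H->refl->G->L'->A->R'->H->plug->H
Char 2 ('H'): step: R->4, L=1; H->plug->H->R->B->L->A->refl->D->L'->C->R'->C->plug->C
Char 3 ('B'): step: R->5, L=1; B->plug->B->R->B->L->A->refl->D->L'->C->R'->A->plug->D
Char 4 ('B'): step: R->6, L=1; B->plug->B->R->E->L->C->refl->F->L'->G->R'->D->plug->A
Char 5 ('C'): step: R->7, L=1; C->plug->C->R->F->L->E->refl->B->L'->H->R'->H->plug->H
Char 6 ('F'): step: R->0, L->2 (L advanced); F->plug->F->R->H->L->F->refl->C->L'->B->R'->E->plug->E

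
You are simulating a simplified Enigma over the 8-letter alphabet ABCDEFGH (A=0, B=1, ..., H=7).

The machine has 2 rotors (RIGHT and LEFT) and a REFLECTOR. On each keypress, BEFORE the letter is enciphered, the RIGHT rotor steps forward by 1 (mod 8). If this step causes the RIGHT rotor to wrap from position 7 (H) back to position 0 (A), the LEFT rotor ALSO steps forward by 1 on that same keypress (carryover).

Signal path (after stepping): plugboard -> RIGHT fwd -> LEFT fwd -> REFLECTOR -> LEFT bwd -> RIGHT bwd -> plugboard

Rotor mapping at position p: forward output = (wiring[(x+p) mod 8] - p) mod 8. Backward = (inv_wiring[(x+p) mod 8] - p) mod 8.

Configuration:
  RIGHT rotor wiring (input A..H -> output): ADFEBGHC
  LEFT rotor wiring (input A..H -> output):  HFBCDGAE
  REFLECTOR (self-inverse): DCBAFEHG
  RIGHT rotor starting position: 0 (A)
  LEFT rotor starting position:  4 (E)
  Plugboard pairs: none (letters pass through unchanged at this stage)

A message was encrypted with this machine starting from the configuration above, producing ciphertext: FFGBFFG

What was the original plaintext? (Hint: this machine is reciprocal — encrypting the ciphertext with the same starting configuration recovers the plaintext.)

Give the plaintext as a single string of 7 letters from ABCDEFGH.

Char 1 ('F'): step: R->1, L=4; F->plug->F->R->G->L->F->refl->E->L'->C->R'->A->plug->A
Char 2 ('F'): step: R->2, L=4; F->plug->F->R->A->L->H->refl->G->L'->H->R'->C->plug->C
Char 3 ('G'): step: R->3, L=4; G->plug->G->R->A->L->H->refl->G->L'->H->R'->E->plug->E
Char 4 ('B'): step: R->4, L=4; B->plug->B->R->C->L->E->refl->F->L'->G->R'->D->plug->D
Char 5 ('F'): step: R->5, L=4; F->plug->F->R->A->L->H->refl->G->L'->H->R'->G->plug->G
Char 6 ('F'): step: R->6, L=4; F->plug->F->R->G->L->F->refl->E->L'->C->R'->C->plug->C
Char 7 ('G'): step: R->7, L=4; G->plug->G->R->H->L->G->refl->H->L'->A->R'->H->plug->H

Answer: ACEDGCH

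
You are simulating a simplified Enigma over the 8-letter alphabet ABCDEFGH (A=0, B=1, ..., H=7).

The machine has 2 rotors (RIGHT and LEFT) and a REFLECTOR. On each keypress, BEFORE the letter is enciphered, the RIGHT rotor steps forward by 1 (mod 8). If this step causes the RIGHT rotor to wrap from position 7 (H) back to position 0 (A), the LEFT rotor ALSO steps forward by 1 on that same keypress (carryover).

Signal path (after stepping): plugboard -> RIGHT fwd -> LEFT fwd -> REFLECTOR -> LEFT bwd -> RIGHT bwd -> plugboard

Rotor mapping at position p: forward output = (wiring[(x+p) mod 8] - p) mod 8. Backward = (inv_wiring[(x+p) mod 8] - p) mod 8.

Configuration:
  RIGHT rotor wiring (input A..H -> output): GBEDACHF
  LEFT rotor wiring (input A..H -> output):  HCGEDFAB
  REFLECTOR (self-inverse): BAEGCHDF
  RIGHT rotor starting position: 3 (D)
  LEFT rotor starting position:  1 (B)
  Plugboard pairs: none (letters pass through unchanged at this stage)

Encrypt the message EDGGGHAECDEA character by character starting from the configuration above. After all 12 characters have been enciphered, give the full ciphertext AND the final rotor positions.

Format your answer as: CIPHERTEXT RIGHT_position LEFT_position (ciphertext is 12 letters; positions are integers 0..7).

Answer: HABEFFHCACFD 7 2

Derivation:
Char 1 ('E'): step: R->4, L=1; E->plug->E->R->C->L->D->refl->G->L'->H->R'->H->plug->H
Char 2 ('D'): step: R->5, L=1; D->plug->D->R->B->L->F->refl->H->L'->F->R'->A->plug->A
Char 3 ('G'): step: R->6, L=1; G->plug->G->R->C->L->D->refl->G->L'->H->R'->B->plug->B
Char 4 ('G'): step: R->7, L=1; G->plug->G->R->D->L->C->refl->E->L'->E->R'->E->plug->E
Char 5 ('G'): step: R->0, L->2 (L advanced); G->plug->G->R->H->L->A->refl->B->L'->C->R'->F->plug->F
Char 6 ('H'): step: R->1, L=2; H->plug->H->R->F->L->H->refl->F->L'->G->R'->F->plug->F
Char 7 ('A'): step: R->2, L=2; A->plug->A->R->C->L->B->refl->A->L'->H->R'->H->plug->H
Char 8 ('E'): step: R->3, L=2; E->plug->E->R->C->L->B->refl->A->L'->H->R'->C->plug->C
Char 9 ('C'): step: R->4, L=2; C->plug->C->R->D->L->D->refl->G->L'->E->R'->A->plug->A
Char 10 ('D'): step: R->5, L=2; D->plug->D->R->B->L->C->refl->E->L'->A->R'->C->plug->C
Char 11 ('E'): step: R->6, L=2; E->plug->E->R->G->L->F->refl->H->L'->F->R'->F->plug->F
Char 12 ('A'): step: R->7, L=2; A->plug->A->R->G->L->F->refl->H->L'->F->R'->D->plug->D
Final: ciphertext=HABEFFHCACFD, RIGHT=7, LEFT=2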